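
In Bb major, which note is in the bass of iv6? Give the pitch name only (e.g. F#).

iv in Bb major has root Eb; the chord is Eb-Gb-Bb.
The figure 6 means first inversion — the third is in the bass.

Gb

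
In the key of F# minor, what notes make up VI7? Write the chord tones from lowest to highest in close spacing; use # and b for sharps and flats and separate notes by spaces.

D F# A C#

The numeral's case and figure indicate a major seventh chord. In F# minor its root, scale degree 6, is D.
Stacking thirds from D gives D-F#-A-C#.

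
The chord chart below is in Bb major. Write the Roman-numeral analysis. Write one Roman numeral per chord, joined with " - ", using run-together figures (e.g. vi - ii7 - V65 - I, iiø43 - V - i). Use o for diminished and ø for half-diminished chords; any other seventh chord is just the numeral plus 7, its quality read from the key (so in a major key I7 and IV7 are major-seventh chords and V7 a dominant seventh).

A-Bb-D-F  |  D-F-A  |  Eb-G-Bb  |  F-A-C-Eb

I42 - iii - IV - V7

A-Bb-D-F has root Bb, degree 1 in Bb major, so I42.
D-F-A: root D is the mediant; minor triad there is iii.
Eb-G-Bb: major triad on Eb = scale degree 4 → IV.
F-A-C-Eb has root F, degree 5 in Bb major, so V7.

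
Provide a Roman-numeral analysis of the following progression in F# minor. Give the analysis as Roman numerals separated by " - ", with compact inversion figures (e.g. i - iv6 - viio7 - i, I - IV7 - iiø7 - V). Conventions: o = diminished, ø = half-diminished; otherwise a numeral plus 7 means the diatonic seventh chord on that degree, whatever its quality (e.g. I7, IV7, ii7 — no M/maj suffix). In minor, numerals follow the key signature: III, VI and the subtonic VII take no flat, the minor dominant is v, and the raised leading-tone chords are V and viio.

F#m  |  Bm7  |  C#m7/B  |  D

i - iv7 - v42 - VI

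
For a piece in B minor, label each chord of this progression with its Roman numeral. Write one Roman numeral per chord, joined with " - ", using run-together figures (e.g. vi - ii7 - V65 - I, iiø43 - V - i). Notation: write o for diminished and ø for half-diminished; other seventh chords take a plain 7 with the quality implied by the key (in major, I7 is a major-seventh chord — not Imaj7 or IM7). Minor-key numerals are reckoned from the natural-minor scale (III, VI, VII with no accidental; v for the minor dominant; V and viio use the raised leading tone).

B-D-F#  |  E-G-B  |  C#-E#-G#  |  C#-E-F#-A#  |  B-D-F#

B-D-F#: minor triad on B = scale degree 1 → i.
E-G-B: minor triad on E = scale degree 4 → iv.
C#-E#-G#: a major triad on C#, the applied dominant of V → V/V.
C#-E-F#-A#: root F# is the dominant; dominant seventh chord there is V43.
B-D-F#: minor triad on B = scale degree 1 → i.

i - iv - V/V - V43 - i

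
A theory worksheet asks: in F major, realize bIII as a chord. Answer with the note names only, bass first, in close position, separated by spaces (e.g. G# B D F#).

bIII is a major triad on the lowered third degree, borrowed from the parallel minor. In F major that root is Ab.
So the chord is Ab-C-Eb, a major triad.

Ab C Eb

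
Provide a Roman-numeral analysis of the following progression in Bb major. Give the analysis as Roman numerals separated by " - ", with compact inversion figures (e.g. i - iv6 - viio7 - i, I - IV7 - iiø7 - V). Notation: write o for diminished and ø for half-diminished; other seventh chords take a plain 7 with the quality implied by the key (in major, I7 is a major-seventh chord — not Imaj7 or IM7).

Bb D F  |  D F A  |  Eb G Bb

I - iii - IV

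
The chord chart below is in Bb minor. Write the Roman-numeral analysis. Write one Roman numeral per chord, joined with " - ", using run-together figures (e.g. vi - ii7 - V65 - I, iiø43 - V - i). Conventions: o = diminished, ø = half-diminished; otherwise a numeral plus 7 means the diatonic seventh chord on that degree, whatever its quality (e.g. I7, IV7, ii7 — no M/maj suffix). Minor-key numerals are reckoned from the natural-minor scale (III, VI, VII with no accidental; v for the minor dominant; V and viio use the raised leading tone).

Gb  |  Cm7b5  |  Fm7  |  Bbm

Gb has root Gb, degree 6 in Bb minor, so VI.
Cm7b5: half-diminished seventh chord on C = scale degree 2 → iiø7.
Fm7: minor seventh chord on F = scale degree 5 → v7.
Bbm: minor triad on Bb = scale degree 1 → i.

VI - iiø7 - v7 - i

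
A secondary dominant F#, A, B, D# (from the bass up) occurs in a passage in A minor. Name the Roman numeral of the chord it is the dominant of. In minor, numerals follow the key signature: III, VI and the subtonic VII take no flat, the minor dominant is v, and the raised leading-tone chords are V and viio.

V

The chord is a dominant seventh chord on B.
A dominant resolves down a perfect fifth: B → E. In A minor, E is scale degree 5, i.e. V.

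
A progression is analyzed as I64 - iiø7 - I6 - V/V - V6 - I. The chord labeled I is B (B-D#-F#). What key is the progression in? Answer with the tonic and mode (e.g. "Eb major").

B major

The chord B is a major triad rooted on B; its label is I.
If B is scale degree 1 and the mode makes that degree carry a major triad, the tonic is B and the mode is major.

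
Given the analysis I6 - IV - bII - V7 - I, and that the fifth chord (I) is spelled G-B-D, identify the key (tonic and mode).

G major

The chord G is a major triad rooted on G; its label is I.
If G is scale degree 1 and the mode makes that degree carry a major triad, the tonic is G and the mode is major.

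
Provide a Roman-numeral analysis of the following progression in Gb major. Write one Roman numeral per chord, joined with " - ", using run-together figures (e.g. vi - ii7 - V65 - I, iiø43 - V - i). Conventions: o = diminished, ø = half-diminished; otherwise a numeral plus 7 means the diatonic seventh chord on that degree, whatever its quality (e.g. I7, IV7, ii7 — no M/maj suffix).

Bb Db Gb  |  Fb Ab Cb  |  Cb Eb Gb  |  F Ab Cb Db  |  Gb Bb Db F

I6 - bVII - IV - V65 - I7

Bb-Db-Gb: major triad on Gb = scale degree 1 → I6.
Fb-Ab-Cb: major triad on Fb — chromatic; bVII (borrowed from the parallel minor).
Cb-Eb-Gb has root Cb, degree 4 in Gb major, so IV.
F-Ab-Cb-Db: root Db is the dominant; dominant seventh chord there is V65.
Gb-Bb-Db-F has root Gb, degree 1 in Gb major, so I7.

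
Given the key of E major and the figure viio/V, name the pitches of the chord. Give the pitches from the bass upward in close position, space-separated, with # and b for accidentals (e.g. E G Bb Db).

A# C# E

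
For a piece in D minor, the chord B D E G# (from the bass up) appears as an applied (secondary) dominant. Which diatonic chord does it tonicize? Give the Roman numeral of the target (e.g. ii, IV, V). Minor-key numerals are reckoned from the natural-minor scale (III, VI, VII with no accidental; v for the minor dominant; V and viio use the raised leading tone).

The chord is a dominant seventh chord on E.
A dominant resolves down a perfect fifth: E → A. In D minor, A is scale degree 5, i.e. V.

V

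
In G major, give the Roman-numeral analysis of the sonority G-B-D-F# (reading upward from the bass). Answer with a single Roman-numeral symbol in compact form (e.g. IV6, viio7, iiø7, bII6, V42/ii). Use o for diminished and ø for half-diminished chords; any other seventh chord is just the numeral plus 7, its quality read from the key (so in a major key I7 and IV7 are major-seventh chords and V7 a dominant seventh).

Stacked in thirds the chord is G-B-D-F#: a major seventh chord on G.
G is scale degree 1 in G major, and a major seventh chord on that degree is written I7.

I7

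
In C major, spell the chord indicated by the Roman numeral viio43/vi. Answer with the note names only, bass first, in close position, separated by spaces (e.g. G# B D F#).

D F G# B

The slash marks an applied leading-tone chord: viio of vi. In C major, vi is A, so the leading tone to it is G#, a half step below.
Building a fully diminished seventh chord on G# gives G#-B-D-F.
With the 43 figure the chord is in second inversion; from the bass D upward in close position it reads D-F-G#-B.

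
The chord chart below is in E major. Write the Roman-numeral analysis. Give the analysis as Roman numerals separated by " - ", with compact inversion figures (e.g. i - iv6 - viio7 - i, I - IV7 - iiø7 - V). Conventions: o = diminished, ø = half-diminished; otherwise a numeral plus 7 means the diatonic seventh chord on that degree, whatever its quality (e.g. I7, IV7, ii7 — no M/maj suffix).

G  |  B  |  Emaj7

bIII - V - I7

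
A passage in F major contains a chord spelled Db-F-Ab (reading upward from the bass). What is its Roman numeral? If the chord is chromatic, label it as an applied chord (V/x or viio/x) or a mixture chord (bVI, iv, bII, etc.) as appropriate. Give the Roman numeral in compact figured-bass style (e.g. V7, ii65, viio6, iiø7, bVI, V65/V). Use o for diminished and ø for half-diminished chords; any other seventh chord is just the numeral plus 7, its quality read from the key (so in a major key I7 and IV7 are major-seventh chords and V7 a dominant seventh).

Stacked in thirds the chord is Db-F-Ab: a major triad on Db.
Db is the lowered sixth degree of F major (diatonic 6 would be D). This is a major triad on the lowered sixth degree, borrowed from the parallel minor.

bVI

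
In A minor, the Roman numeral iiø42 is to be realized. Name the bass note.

iiø in A minor has root B; the chord is B-D-F-A.
The figure 42 means third inversion — the seventh is in the bass.

A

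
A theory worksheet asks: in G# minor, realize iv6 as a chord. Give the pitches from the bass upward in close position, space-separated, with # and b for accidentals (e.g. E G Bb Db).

E G# C#

In G# minor, scale degree 4 is C#, and the diatonic chord built there is a minor triad.
That chord is spelled C#-E-G#.
The figured bass 6 indicates first inversion, placing the third (E) in the bass: E-G#-C#.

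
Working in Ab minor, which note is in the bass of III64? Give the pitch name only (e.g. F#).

Gb

III in Ab minor has root Cb; the chord is Cb-Eb-Gb.
The figure 64 means second inversion — the fifth is in the bass.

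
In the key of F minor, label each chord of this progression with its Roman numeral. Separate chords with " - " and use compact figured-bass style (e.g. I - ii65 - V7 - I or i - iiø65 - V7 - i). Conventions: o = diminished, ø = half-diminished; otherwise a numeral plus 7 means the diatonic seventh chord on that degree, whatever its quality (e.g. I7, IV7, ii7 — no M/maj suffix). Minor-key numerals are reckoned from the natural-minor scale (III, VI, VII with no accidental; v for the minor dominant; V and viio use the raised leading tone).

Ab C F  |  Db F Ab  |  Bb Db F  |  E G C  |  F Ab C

Ab-C-F: minor triad on F = scale degree 1 → i6.
Db-F-Ab has root Db, degree 6 in F minor, so VI.
Bb-Db-F: root Bb is the subdominant; minor triad there is iv.
E-G-C: root C is the dominant; major triad there is V6.
F-Ab-C: root F is the tonic; minor triad there is i.

i6 - VI - iv - V6 - i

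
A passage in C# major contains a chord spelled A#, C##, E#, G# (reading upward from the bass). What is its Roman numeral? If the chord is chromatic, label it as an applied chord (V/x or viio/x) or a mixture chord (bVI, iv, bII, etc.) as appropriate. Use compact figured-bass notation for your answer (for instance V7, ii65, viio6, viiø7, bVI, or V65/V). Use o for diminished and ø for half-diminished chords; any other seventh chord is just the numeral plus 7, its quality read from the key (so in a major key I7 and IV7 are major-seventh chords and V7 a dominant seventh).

Stacked in thirds the chord is A#-C##-E#-G#: a dominant seventh chord on A#.
A# is not a diatonic chord root with this quality in C# major, but it lies a perfect fifth above D# (ii), so the chord functions as an applied dominant of ii.

V7/ii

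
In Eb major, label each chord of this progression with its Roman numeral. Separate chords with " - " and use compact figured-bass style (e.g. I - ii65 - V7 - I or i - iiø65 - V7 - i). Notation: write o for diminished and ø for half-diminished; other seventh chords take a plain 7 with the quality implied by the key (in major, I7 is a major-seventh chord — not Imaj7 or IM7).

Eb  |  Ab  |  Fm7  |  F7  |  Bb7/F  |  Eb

Eb: root Eb is the tonic; major triad there is I.
Ab: major triad on Ab = scale degree 4 → IV.
Fm7: root F is the supertonic; minor seventh chord there is ii7.
F7: a dominant seventh chord on F, the applied dominant of V → V7/V.
Bb7/F has root Bb, degree 5 in Eb major, so V43.
Eb: root Eb is the tonic; major triad there is I.

I - IV - ii7 - V7/V - V43 - I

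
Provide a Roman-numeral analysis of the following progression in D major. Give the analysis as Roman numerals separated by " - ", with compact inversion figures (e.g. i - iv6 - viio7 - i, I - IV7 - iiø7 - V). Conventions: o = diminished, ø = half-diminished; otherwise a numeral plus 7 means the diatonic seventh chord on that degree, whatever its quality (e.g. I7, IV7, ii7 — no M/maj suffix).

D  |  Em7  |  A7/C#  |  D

I - ii7 - V65 - I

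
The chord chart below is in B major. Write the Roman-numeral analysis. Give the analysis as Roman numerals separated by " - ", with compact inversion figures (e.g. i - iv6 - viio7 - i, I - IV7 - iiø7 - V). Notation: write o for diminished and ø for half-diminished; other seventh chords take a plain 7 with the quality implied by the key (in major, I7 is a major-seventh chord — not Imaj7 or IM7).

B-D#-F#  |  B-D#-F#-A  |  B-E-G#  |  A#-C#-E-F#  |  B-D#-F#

I - V7/IV - IV64 - V65 - I

B-D#-F#: root B is the tonic; major triad there is I.
B-D#-F#-A: chromatic; B is V of IV, so V7/IV.
B-E-G# has root E, degree 4 in B major, so IV64.
A#-C#-E-F#: root F# is the dominant; dominant seventh chord there is V65.
B-D#-F# has root B, degree 1 in B major, so I.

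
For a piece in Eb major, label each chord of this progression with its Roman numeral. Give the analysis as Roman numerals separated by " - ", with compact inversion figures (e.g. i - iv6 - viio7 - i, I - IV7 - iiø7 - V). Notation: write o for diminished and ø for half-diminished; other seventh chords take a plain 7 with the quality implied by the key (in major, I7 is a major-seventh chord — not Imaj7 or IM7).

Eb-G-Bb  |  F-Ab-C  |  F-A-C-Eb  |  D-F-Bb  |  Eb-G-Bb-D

I - ii - V7/V - V6 - I7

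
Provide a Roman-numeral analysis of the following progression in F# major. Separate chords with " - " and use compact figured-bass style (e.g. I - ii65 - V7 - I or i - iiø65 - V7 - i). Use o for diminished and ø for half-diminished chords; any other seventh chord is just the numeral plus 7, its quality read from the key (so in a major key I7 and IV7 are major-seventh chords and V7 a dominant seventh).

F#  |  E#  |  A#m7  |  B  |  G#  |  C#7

I - V/iii - iii7 - IV - V/V - V7

F#: major triad on F# = scale degree 1 → I.
E#: a major triad on E#, the applied dominant of iii → V/iii.
A#m7: root A# is the mediant; minor seventh chord there is iii7.
B: major triad on B = scale degree 4 → IV.
G#: chromatic; G# is V of V, so V/V.
C#7: root C# is the dominant; dominant seventh chord there is V7.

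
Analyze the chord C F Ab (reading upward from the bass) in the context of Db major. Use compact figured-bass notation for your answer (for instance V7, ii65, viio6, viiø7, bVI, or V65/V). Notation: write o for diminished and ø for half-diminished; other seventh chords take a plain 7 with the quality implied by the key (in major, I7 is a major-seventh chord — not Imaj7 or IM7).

Stacked in thirds the chord is F-Ab-C: a minor triad on F.
F is scale degree 3 in Db major, and a minor triad on that degree is written iii.
With C in the bass the chord is in second inversion, so the figured bass is 64.

iii64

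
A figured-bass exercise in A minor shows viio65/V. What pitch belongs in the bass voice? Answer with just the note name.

The applied chord viio65/V is rooted on D#: D#-F#-A-C.
The figure 65 means first inversion — the third is in the bass.

F#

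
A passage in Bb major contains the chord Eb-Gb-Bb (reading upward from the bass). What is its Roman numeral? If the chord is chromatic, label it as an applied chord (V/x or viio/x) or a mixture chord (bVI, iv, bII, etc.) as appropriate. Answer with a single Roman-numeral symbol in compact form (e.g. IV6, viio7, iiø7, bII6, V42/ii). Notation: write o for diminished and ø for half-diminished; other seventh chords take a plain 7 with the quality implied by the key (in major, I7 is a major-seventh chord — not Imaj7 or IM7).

The pitches Eb-Gb-Bb form a minor triad rooted on Eb.
Eb is the fourth degree of Bb major. This is the minor subdominant, borrowed from the parallel minor.

iv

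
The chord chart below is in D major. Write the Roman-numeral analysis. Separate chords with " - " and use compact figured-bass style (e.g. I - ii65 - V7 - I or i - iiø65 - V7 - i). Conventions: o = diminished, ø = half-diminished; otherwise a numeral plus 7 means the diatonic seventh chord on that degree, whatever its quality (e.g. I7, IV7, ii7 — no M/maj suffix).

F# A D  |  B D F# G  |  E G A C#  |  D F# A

I6 - IV65 - V43 - I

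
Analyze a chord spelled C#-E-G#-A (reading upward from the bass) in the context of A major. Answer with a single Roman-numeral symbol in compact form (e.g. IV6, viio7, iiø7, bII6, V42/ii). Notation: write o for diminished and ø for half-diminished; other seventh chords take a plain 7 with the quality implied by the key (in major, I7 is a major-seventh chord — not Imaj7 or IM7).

I65

Stacked in thirds the chord is A-C#-E-G#: a major seventh chord on A.
A is scale degree 1 in A major, and a major seventh chord on that degree is written I7.
With C# in the bass the chord is in first inversion, so the figured bass is 65.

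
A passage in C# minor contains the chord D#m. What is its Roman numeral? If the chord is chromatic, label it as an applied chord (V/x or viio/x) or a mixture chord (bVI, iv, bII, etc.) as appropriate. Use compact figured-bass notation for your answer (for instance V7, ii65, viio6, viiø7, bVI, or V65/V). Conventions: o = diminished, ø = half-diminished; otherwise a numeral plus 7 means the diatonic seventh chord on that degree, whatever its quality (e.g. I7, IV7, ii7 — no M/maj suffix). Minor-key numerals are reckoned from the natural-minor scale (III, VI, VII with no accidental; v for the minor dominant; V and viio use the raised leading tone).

Stacked in thirds the chord is D#-F#-A#: a minor triad on D#.
D# is the second degree of C# minor. This is the minor supertonic, borrowed from the parallel major (the Dorian ii).

ii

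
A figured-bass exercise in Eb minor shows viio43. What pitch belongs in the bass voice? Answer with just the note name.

Ab

viio in Eb minor has root D; the chord is D-F-Ab-Cb.
The figure 43 means second inversion — the fifth is in the bass.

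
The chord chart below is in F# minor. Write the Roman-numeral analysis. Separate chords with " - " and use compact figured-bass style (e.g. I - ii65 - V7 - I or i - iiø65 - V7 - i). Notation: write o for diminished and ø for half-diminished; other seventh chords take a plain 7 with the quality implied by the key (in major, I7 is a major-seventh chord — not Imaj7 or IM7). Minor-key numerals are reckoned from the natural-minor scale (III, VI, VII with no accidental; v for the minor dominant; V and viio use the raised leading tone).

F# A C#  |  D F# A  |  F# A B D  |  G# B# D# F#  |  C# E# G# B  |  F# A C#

F#-A-C# has root F#, degree 1 in F# minor, so i.
D-F#-A has root D, degree 6 in F# minor, so VI.
F#-A-B-D: root B is the subdominant; minor seventh chord there is iv43.
G#-B#-D#-F#: chromatic; G# is V of V, so V7/V.
C#-E#-G#-B: dominant seventh chord on C# = scale degree 5 → V7.
F#-A-C# has root F#, degree 1 in F# minor, so i.

i - VI - iv43 - V7/V - V7 - i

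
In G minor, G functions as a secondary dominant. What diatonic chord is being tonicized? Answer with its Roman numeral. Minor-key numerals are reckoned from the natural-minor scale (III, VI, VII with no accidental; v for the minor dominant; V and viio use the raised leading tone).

The chord is a major triad on G.
A dominant resolves down a perfect fifth: G → C. In G minor, C is scale degree 4, i.e. iv.

iv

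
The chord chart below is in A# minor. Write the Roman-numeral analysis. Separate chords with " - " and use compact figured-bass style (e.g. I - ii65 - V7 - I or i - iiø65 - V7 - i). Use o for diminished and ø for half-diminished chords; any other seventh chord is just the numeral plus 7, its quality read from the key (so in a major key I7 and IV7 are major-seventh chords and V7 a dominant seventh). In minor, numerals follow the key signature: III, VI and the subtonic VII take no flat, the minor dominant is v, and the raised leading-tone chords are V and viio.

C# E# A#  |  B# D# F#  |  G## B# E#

i6 - iio - V6

C#-E#-A# has root A#, degree 1 in A# minor, so i6.
B#-D#-F# has root B#, degree 2 in A# minor, so iio.
G##-B#-E#: root E# is the dominant; major triad there is V6.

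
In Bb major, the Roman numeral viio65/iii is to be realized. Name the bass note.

E

The applied chord viio65/iii is rooted on C#: C#-E-G-Bb.
The figure 65 means first inversion — the third is in the bass.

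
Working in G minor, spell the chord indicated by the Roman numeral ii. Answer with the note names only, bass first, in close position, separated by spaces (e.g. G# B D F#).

A C E

Scale degree 2 in G minor is A; here the chord built on it is altered to a minor triad. ii is the minor supertonic, borrowed from the parallel major (the Dorian ii).
So the chord is A-C-E, a minor triad.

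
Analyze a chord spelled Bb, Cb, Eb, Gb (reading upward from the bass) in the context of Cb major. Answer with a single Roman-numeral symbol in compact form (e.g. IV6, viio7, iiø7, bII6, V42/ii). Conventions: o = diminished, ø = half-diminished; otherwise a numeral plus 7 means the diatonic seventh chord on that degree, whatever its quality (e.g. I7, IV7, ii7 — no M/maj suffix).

I42

Stacked in thirds the chord is Cb-Eb-Gb-Bb: a major seventh chord on Cb.
Cb is scale degree 1 in Cb major, and a major seventh chord on that degree is written I7.
With Bb in the bass the chord is in third inversion, so the figured bass is 42.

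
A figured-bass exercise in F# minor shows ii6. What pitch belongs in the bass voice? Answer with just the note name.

B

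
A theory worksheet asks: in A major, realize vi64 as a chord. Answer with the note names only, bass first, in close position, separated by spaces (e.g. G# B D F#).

C# F# A

In A major, the submediant is F#, and the diatonic chord built there is a minor triad.
That chord is spelled F#-A-C#.
With the 64 figure the chord is in second inversion; from the bass C# upward in close position it reads C#-F#-A.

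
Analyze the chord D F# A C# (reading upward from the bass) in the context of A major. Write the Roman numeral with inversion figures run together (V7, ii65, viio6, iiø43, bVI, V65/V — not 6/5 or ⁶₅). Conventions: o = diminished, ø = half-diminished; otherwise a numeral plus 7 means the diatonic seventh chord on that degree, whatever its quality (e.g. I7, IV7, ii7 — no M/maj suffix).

The pitches D-F#-A-C# form a major seventh chord rooted on D.
D is scale degree 4 in A major, and a major seventh chord on that degree is written IV7.

IV7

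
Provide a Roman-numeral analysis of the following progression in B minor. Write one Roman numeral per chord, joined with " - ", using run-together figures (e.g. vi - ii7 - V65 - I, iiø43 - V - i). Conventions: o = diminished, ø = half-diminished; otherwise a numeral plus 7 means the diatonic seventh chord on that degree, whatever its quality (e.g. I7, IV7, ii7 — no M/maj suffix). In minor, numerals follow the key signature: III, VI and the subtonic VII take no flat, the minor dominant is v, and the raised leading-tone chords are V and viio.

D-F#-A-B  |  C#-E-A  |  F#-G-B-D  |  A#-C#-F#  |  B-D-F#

D-F#-A-B: minor seventh chord on B = scale degree 1 → i65.
C#-E-A has root A, degree 7 in B minor, so VII6.
F#-G-B-D: major seventh chord on G = scale degree 6 → VI42.
A#-C#-F#: major triad on F# = scale degree 5 → V6.
B-D-F#: root B is the tonic; minor triad there is i.

i65 - VII6 - VI42 - V6 - i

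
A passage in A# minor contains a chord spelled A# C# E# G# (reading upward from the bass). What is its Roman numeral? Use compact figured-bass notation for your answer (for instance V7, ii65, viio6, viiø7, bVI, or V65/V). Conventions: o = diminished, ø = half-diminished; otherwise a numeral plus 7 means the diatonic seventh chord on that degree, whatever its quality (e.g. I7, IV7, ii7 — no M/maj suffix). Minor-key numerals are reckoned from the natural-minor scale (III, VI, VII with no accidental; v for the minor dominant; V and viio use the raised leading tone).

i7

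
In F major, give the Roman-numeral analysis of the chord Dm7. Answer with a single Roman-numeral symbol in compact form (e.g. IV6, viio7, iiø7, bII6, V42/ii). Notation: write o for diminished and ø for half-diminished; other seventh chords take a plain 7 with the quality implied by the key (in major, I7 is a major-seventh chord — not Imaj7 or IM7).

Stacked in thirds the chord is D-F-A-C: a minor seventh chord on D.
D is scale degree 6 in F major, and a minor seventh chord on that degree is written vi7.

vi7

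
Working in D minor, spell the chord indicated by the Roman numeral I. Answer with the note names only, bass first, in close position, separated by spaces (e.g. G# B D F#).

Scale degree 1 in D minor is D; here the chord built on it is altered to a major triad. I is the major tonic (Picardy third), borrowed from the parallel major.
So the chord is D-F#-A.

D F# A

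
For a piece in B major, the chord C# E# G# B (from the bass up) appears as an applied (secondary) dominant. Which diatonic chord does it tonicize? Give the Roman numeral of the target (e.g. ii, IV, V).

V

The chord is a dominant seventh chord on C#.
A dominant resolves down a perfect fifth: C# → F#. In B major, F# is scale degree 5, i.e. V.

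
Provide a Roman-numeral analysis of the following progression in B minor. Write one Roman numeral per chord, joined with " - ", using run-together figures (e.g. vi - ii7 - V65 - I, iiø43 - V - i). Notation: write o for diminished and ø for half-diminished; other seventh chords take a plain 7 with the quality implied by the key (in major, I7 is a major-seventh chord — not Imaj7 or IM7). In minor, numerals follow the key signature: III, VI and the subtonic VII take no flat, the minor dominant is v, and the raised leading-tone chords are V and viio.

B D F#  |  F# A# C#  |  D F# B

i - V - i6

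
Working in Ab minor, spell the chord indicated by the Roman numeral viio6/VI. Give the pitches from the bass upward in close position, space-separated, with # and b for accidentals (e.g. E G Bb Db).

Gb Bbb Eb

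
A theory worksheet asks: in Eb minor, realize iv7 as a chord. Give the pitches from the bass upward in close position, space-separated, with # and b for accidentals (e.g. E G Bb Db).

Ab Cb Eb Gb

In Eb minor, the subdominant is Ab, and the diatonic chord built there is a minor seventh chord.
That chord is spelled Ab-Cb-Eb-Gb.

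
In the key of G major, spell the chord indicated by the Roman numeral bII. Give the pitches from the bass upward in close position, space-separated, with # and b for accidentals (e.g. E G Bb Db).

Scale degree 2 in G major is A; lowering it a half step gives Ab. bII is the Neapolitan chord — a major triad on the lowered second degree.
So the chord is Ab-C-Eb, a major triad.

Ab C Eb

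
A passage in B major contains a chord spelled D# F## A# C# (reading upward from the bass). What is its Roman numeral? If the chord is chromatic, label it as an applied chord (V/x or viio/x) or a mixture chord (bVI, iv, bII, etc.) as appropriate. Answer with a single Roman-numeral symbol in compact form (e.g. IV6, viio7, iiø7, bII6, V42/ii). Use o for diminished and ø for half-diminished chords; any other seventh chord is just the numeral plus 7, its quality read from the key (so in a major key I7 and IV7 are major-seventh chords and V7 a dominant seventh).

The pitches D#-F##-A#-C# form a dominant seventh chord rooted on D#.
D# is not a diatonic chord root with this quality in B major, but it lies a perfect fifth above G# (vi), so the chord functions as an applied dominant of vi.

V7/vi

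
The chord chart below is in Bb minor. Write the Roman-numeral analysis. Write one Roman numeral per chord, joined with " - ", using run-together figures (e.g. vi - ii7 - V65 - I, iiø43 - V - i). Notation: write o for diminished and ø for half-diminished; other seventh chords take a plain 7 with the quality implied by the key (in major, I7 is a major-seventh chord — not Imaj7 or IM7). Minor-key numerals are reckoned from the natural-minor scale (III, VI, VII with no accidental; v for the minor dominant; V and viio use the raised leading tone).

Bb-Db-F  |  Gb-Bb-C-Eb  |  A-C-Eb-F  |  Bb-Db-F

i - iiø43 - V65 - i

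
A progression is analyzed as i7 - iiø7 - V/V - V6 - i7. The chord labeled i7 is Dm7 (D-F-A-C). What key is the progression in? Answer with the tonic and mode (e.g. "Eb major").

D minor

i7 is given as D-F-A-C — a minor seventh chord with root D.
If D is scale degree 1 and the mode makes that degree carry a minor seventh chord, the tonic is D and the mode is minor.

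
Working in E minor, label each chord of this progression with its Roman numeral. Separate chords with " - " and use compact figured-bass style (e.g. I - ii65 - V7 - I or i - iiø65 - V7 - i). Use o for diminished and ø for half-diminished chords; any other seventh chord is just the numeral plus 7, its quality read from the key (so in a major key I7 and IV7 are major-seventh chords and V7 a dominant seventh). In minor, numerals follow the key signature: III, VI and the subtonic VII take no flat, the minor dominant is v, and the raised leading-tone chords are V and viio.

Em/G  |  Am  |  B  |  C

i6 - iv - V - VI

Em/G has root E, degree 1 in E minor, so i6.
Am: minor triad on A = scale degree 4 → iv.
B: root B is the dominant; major triad there is V.
C: major triad on C = scale degree 6 → VI.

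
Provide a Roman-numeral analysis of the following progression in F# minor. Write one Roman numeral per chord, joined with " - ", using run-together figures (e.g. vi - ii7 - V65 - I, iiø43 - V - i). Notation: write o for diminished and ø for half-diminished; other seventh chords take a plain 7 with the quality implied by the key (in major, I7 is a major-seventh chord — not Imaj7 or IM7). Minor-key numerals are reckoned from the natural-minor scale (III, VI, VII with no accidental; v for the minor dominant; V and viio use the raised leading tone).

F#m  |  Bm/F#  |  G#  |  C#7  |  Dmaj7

F#m: minor triad on F# = scale degree 1 → i.
Bm/F# has root B, degree 4 in F# minor, so iv64.
G#: a major triad on G#, the applied dominant of V → V/V.
C#7: root C# is the dominant; dominant seventh chord there is V7.
Dmaj7: root D is the submediant; major seventh chord there is VI7.

i - iv64 - V/V - V7 - VI7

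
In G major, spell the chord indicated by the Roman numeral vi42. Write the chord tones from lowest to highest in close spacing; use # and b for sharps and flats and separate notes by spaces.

In G major, scale degree 6 is E, and the diatonic chord built there is a minor seventh chord.
That chord is spelled E-G-B-D.
With the 42 figure the chord is in third inversion; from the bass D upward in close position it reads D-E-G-B.

D E G B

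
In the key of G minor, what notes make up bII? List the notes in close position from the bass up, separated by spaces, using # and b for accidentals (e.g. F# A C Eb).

Ab C Eb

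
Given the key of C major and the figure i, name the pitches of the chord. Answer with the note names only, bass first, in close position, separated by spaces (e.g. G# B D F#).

C Eb G

Scale degree 1 in C major is C; here the chord built on it is altered to a minor triad. i is the minor tonic, borrowed from the parallel minor.
So the chord is C-Eb-G, a minor triad.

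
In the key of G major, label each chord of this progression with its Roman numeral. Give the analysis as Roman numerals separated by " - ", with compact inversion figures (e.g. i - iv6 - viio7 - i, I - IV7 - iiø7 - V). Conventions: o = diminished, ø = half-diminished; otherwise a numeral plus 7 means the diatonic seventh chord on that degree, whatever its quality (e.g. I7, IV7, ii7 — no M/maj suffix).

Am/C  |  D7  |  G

Am/C has root A, degree 2 in G major, so ii6.
D7: root D is the dominant; dominant seventh chord there is V7.
G: major triad on G = scale degree 1 → I.

ii6 - V7 - I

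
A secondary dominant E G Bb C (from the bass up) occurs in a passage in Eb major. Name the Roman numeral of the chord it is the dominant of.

ii

The chord is a dominant seventh chord on C.
A dominant resolves down a perfect fifth: C → F. In Eb major, F is scale degree 2, i.e. ii.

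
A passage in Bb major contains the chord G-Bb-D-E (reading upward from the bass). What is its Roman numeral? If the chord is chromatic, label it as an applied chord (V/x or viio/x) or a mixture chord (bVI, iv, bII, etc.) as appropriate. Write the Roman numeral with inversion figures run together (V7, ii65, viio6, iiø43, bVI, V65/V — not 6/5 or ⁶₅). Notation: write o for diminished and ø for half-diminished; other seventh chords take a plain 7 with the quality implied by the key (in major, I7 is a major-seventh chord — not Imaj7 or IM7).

Stacked in thirds the chord is E-G-Bb-D: a half-diminished seventh chord on E.
E sits a half step below F (V in Bb major); a diminished chord there is the applied leading-tone chord of V.
With G in the bass the chord is in first inversion, so the figured bass is 65.

viiø65/V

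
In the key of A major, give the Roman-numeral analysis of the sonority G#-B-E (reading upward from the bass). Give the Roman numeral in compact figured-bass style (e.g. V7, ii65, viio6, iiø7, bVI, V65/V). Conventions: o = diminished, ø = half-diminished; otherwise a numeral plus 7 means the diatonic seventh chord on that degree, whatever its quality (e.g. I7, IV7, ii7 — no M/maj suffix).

V6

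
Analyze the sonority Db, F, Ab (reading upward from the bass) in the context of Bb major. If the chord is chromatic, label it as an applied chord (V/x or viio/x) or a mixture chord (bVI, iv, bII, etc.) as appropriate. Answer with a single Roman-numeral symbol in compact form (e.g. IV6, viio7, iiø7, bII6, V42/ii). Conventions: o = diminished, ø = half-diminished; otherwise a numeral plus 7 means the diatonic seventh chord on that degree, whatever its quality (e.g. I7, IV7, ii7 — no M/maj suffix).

bIII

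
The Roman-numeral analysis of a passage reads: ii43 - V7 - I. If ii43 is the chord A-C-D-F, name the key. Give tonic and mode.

C major

ii43 is given as A-C-D-F — a minor seventh chord with root D.
If D is scale degree 2 and the mode makes that degree carry a minor seventh chord, the tonic is C and the mode is major.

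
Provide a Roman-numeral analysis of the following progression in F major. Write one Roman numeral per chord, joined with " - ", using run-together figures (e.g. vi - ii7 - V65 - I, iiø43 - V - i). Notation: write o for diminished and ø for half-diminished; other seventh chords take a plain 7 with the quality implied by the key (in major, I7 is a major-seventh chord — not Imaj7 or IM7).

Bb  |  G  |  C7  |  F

Bb: major triad on Bb = scale degree 4 → IV.
G is the secondary dominant of V (major triad on G): V/V.
C7: dominant seventh chord on C = scale degree 5 → V7.
F: major triad on F = scale degree 1 → I.

IV - V/V - V7 - I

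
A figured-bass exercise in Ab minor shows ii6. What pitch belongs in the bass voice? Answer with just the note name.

Db

ii in Ab minor has root Bb; the chord is Bb-Db-F.
The figure 6 means first inversion — the third is in the bass.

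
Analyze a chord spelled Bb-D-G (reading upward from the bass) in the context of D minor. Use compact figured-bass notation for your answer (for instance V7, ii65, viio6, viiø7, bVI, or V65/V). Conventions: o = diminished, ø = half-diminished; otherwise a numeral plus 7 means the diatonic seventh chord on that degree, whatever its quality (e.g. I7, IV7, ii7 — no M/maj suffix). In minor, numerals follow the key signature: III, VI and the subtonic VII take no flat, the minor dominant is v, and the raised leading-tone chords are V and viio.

Stacked in thirds the chord is G-Bb-D: a minor triad on G.
In D minor, G is the subdominant; the diatonic minor triad there is iv.
With Bb in the bass the chord is in first inversion, so the figured bass is 6.

iv6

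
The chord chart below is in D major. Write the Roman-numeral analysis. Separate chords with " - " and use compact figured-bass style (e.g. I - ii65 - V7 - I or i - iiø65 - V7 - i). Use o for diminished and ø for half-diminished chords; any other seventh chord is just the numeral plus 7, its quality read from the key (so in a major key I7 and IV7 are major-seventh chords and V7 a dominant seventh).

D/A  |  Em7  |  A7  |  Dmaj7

D/A has root D, degree 1 in D major, so I64.
Em7: root E is the supertonic; minor seventh chord there is ii7.
A7: dominant seventh chord on A = scale degree 5 → V7.
Dmaj7: root D is the tonic; major seventh chord there is I7.

I64 - ii7 - V7 - I7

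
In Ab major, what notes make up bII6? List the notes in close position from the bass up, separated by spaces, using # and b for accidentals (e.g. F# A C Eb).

Db Fb Bbb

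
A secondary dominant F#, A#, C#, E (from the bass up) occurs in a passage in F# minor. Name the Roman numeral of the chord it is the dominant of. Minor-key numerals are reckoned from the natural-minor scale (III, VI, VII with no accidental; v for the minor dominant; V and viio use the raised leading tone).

The chord is a dominant seventh chord on F#.
A dominant resolves down a perfect fifth: F# → B. In F# minor, B is scale degree 4, i.e. iv.

iv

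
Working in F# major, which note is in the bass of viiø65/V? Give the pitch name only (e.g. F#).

D#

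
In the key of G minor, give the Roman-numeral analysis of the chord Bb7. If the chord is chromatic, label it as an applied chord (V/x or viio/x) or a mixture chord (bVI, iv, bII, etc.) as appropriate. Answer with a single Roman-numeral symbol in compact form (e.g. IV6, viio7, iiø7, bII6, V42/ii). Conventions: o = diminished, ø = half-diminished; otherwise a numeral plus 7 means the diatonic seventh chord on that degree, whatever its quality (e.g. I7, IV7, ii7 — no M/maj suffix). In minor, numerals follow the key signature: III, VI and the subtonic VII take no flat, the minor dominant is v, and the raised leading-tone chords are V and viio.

V7/VI

The pitches Bb-D-F-Ab form a dominant seventh chord rooted on Bb.
Bb is not a diatonic chord root with this quality in G minor, but it lies a perfect fifth above Eb (VI), so the chord functions as an applied dominant of VI.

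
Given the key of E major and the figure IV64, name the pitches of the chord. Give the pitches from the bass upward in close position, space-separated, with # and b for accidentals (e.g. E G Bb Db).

In E major, the fourth degree is A, and the diatonic chord built there is a major triad.
Stacking thirds from A gives A-C#-E.
With the 64 figure the chord is in second inversion; from the bass E upward in close position it reads E-A-C#.

E A C#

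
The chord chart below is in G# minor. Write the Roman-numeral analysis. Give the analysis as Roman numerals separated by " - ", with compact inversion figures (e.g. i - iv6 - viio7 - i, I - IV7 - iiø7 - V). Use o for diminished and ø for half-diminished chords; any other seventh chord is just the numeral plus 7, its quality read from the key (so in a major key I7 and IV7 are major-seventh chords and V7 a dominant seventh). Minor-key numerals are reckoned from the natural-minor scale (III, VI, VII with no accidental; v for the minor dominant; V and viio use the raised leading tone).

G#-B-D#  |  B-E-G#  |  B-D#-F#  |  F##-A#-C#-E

i - VI64 - III - viio7

G#-B-D#: root G# is the tonic; minor triad there is i.
B-E-G# has root E, degree 6 in G# minor, so VI64.
B-D#-F# has root B, degree 3 in G# minor, so III.
F##-A#-C#-E: fully diminished seventh chord on F## = scale degree 7 → viio7.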